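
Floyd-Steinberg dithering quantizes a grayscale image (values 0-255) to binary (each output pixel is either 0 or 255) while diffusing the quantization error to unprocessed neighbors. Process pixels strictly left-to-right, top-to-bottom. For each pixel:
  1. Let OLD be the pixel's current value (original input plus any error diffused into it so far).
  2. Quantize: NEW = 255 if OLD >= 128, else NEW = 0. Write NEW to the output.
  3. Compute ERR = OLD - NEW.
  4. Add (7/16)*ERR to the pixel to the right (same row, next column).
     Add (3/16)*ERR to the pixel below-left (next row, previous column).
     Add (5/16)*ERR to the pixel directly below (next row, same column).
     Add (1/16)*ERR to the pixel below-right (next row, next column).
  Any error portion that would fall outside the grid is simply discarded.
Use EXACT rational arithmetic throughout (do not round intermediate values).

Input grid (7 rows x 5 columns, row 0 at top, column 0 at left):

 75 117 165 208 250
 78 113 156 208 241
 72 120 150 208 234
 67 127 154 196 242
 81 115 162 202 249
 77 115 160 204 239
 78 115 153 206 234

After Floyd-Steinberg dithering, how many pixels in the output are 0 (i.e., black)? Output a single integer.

(0,0): OLD=75 → NEW=0, ERR=75
(0,1): OLD=2397/16 → NEW=255, ERR=-1683/16
(0,2): OLD=30459/256 → NEW=0, ERR=30459/256
(0,3): OLD=1065181/4096 → NEW=255, ERR=20701/4096
(0,4): OLD=16528907/65536 → NEW=255, ERR=-182773/65536
(1,0): OLD=20919/256 → NEW=0, ERR=20919/256
(1,1): OLD=292609/2048 → NEW=255, ERR=-229631/2048
(1,2): OLD=9076757/65536 → NEW=255, ERR=-7634923/65536
(1,3): OLD=43391153/262144 → NEW=255, ERR=-23455567/262144
(1,4): OLD=844307699/4194304 → NEW=255, ERR=-225239821/4194304
(2,0): OLD=2507163/32768 → NEW=0, ERR=2507163/32768
(2,1): OLD=106638937/1048576 → NEW=0, ERR=106638937/1048576
(2,2): OLD=2253223243/16777216 → NEW=255, ERR=-2024966837/16777216
(2,3): OLD=29496607409/268435456 → NEW=0, ERR=29496607409/268435456
(2,4): OLD=1115403355799/4294967296 → NEW=255, ERR=20186695319/4294967296
(3,0): OLD=1845136363/16777216 → NEW=0, ERR=1845136363/16777216
(3,1): OLD=25373569679/134217728 → NEW=255, ERR=-8851950961/134217728
(3,2): OLD=491289693269/4294967296 → NEW=0, ERR=491289693269/4294967296
(3,3): OLD=2351242807693/8589934592 → NEW=255, ERR=160809486733/8589934592
(3,4): OLD=35531651537633/137438953472 → NEW=255, ERR=484718402273/137438953472
(4,0): OLD=221195777125/2147483648 → NEW=0, ERR=221195777125/2147483648
(4,1): OLD=11529392539365/68719476736 → NEW=255, ERR=-5994074028315/68719476736
(4,2): OLD=174792769752587/1099511627776 → NEW=255, ERR=-105582695330293/1099511627776
(4,3): OLD=3054864188300517/17592186044416 → NEW=255, ERR=-1431143253025563/17592186044416
(4,4): OLD=60708824036058307/281474976710656 → NEW=255, ERR=-11067295025158973/281474976710656
(5,0): OLD=102071497593807/1099511627776 → NEW=0, ERR=102071497593807/1099511627776
(5,1): OLD=1027290053948205/8796093022208 → NEW=0, ERR=1027290053948205/8796093022208
(5,2): OLD=45143528692231061/281474976710656 → NEW=255, ERR=-26632590368986219/281474976710656
(5,3): OLD=139395919019650171/1125899906842624 → NEW=0, ERR=139395919019650171/1125899906842624
(5,4): OLD=4968273608206929881/18014398509481984 → NEW=255, ERR=374601988289023961/18014398509481984
(6,0): OLD=18142254157312479/140737488355328 → NEW=255, ERR=-17745805373296161/140737488355328
(6,1): OLD=380071622830229521/4503599627370496 → NEW=0, ERR=380071622830229521/4503599627370496
(6,2): OLD=13753429553952966347/72057594037927936 → NEW=255, ERR=-4621256925718657333/72057594037927936
(6,3): OLD=247437006280275745913/1152921504606846976 → NEW=255, ERR=-46557977394470232967/1152921504606846976
(6,4): OLD=4253246328815352889999/18446744073709551616 → NEW=255, ERR=-450673409980582772081/18446744073709551616
Output grid:
  Row 0: .#.##  (2 black, running=2)
  Row 1: .####  (1 black, running=3)
  Row 2: ..#.#  (3 black, running=6)
  Row 3: .#.##  (2 black, running=8)
  Row 4: .####  (1 black, running=9)
  Row 5: ..#.#  (3 black, running=12)
  Row 6: #.###  (1 black, running=13)

Answer: 13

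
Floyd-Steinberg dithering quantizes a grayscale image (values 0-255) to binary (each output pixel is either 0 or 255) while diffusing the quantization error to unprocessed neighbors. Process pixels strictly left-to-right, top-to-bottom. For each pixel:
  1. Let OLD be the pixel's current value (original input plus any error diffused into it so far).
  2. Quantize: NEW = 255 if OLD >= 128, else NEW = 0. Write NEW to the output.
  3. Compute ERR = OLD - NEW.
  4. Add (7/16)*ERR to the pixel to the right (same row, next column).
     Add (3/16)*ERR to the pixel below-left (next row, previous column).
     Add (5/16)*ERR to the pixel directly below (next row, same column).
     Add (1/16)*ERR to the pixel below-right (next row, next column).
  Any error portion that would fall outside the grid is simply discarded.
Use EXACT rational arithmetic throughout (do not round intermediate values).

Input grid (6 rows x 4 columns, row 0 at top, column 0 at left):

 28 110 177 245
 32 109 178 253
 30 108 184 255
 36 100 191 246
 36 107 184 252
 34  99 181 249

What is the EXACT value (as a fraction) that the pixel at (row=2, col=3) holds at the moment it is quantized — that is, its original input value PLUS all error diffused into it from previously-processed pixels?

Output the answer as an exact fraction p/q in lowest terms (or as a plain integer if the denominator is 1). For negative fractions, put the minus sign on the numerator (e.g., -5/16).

Answer: 1588225493/8388608

Derivation:
(0,0): OLD=28 → NEW=0, ERR=28
(0,1): OLD=489/4 → NEW=0, ERR=489/4
(0,2): OLD=14751/64 → NEW=255, ERR=-1569/64
(0,3): OLD=239897/1024 → NEW=255, ERR=-21223/1024
(1,0): OLD=4075/64 → NEW=0, ERR=4075/64
(1,1): OLD=88173/512 → NEW=255, ERR=-42387/512
(1,2): OLD=2258929/16384 → NEW=255, ERR=-1918991/16384
(1,3): OLD=50789991/262144 → NEW=255, ERR=-16056729/262144
(2,0): OLD=281599/8192 → NEW=0, ERR=281599/8192
(2,1): OLD=20758245/262144 → NEW=0, ERR=20758245/262144
(2,2): OLD=86708505/524288 → NEW=255, ERR=-46984935/524288
(2,3): OLD=1588225493/8388608 → NEW=255, ERR=-550869547/8388608
Target (2,3): original=255, with diffused error = 1588225493/8388608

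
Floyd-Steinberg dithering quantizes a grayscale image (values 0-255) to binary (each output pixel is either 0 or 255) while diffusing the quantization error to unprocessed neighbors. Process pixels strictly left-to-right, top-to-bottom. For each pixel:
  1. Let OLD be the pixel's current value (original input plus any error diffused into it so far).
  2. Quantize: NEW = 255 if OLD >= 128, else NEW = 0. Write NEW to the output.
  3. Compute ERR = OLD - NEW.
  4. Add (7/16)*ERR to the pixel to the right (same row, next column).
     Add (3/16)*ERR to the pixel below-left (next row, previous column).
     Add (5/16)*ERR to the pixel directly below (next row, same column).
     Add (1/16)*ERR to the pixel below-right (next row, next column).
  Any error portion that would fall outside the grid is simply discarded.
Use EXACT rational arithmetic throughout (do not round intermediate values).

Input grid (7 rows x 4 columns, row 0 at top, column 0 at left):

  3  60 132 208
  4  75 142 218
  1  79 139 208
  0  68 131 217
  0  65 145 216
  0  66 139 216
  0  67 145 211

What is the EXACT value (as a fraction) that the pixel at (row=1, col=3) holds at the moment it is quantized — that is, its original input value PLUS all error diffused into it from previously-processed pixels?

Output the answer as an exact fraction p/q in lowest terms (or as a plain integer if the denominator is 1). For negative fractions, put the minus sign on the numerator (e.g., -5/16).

(0,0): OLD=3 → NEW=0, ERR=3
(0,1): OLD=981/16 → NEW=0, ERR=981/16
(0,2): OLD=40659/256 → NEW=255, ERR=-24621/256
(0,3): OLD=679621/4096 → NEW=255, ERR=-364859/4096
(1,0): OLD=4207/256 → NEW=0, ERR=4207/256
(1,1): OLD=171017/2048 → NEW=0, ERR=171017/2048
(1,2): OLD=8887229/65536 → NEW=255, ERR=-7824451/65536
(1,3): OLD=138326715/1048576 → NEW=255, ERR=-129060165/1048576
Target (1,3): original=218, with diffused error = 138326715/1048576

Answer: 138326715/1048576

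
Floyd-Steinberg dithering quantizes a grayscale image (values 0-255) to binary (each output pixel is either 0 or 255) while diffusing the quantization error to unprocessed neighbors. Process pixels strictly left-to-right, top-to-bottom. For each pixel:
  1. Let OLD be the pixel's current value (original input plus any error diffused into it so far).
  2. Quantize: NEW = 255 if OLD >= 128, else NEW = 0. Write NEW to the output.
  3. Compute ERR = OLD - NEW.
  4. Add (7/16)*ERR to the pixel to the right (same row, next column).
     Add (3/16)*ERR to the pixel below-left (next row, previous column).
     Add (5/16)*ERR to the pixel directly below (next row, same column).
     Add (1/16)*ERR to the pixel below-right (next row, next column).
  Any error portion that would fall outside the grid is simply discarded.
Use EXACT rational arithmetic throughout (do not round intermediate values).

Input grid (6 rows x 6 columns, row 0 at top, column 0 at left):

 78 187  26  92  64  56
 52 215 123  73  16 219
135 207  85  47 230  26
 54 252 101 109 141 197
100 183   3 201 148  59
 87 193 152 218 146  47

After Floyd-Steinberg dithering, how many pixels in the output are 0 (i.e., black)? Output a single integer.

Answer: 20

Derivation:
(0,0): OLD=78 → NEW=0, ERR=78
(0,1): OLD=1769/8 → NEW=255, ERR=-271/8
(0,2): OLD=1431/128 → NEW=0, ERR=1431/128
(0,3): OLD=198433/2048 → NEW=0, ERR=198433/2048
(0,4): OLD=3486183/32768 → NEW=0, ERR=3486183/32768
(0,5): OLD=53763409/524288 → NEW=0, ERR=53763409/524288
(1,0): OLD=8963/128 → NEW=0, ERR=8963/128
(1,1): OLD=247829/1024 → NEW=255, ERR=-13291/1024
(1,2): OLD=4484793/32768 → NEW=255, ERR=-3871047/32768
(1,3): OLD=9468805/131072 → NEW=0, ERR=9468805/131072
(1,4): OLD=890327983/8388608 → NEW=0, ERR=890327983/8388608
(1,5): OLD=40819513881/134217728 → NEW=255, ERR=6593993241/134217728
(2,0): OLD=2530487/16384 → NEW=255, ERR=-1647433/16384
(2,1): OLD=74018381/524288 → NEW=255, ERR=-59675059/524288
(2,2): OLD=92443175/8388608 → NEW=0, ERR=92443175/8388608
(2,3): OLD=5832674479/67108864 → NEW=0, ERR=5832674479/67108864
(2,4): OLD=676282956429/2147483648 → NEW=255, ERR=128674626189/2147483648
(2,5): OLD=2549519003819/34359738368 → NEW=0, ERR=2549519003819/34359738368
(3,0): OLD=10370375/8388608 → NEW=0, ERR=10370375/8388608
(3,1): OLD=14277649595/67108864 → NEW=255, ERR=-2835110725/67108864
(3,2): OLD=51079746017/536870912 → NEW=0, ERR=51079746017/536870912
(3,3): OLD=6518361618595/34359738368 → NEW=255, ERR=-2243371665245/34359738368
(3,4): OLD=41370412270659/274877906944 → NEW=255, ERR=-28723454000061/274877906944
(3,5): OLD=783802096992013/4398046511104 → NEW=255, ERR=-337699763339507/4398046511104
(4,0): OLD=99283665225/1073741824 → NEW=0, ERR=99283665225/1073741824
(4,1): OLD=3919898743349/17179869184 → NEW=255, ERR=-460967898571/17179869184
(4,2): OLD=3359543900175/549755813888 → NEW=0, ERR=3359543900175/549755813888
(4,3): OLD=1492026707466475/8796093022208 → NEW=255, ERR=-750977013196565/8796093022208
(4,4): OLD=8376054817863067/140737488355328 → NEW=0, ERR=8376054817863067/140737488355328
(4,5): OLD=122750202150118749/2251799813685248 → NEW=0, ERR=122750202150118749/2251799813685248
(5,0): OLD=30474167426415/274877906944 → NEW=0, ERR=30474167426415/274877906944
(5,1): OLD=2111441301780319/8796093022208 → NEW=255, ERR=-131562418882721/8796093022208
(5,2): OLD=9125489103093381/70368744177664 → NEW=255, ERR=-8818540662210939/70368744177664
(5,3): OLD=333342836748739719/2251799813685248 → NEW=255, ERR=-240866115740998521/2251799813685248
(5,4): OLD=552528303885353831/4503599627370496 → NEW=0, ERR=552528303885353831/4503599627370496
(5,5): OLD=8749940822652895443/72057594037927936 → NEW=0, ERR=8749940822652895443/72057594037927936
Output grid:
  Row 0: .#....  (5 black, running=5)
  Row 1: .##..#  (3 black, running=8)
  Row 2: ##..#.  (3 black, running=11)
  Row 3: .#.###  (2 black, running=13)
  Row 4: .#.#..  (4 black, running=17)
  Row 5: .###..  (3 black, running=20)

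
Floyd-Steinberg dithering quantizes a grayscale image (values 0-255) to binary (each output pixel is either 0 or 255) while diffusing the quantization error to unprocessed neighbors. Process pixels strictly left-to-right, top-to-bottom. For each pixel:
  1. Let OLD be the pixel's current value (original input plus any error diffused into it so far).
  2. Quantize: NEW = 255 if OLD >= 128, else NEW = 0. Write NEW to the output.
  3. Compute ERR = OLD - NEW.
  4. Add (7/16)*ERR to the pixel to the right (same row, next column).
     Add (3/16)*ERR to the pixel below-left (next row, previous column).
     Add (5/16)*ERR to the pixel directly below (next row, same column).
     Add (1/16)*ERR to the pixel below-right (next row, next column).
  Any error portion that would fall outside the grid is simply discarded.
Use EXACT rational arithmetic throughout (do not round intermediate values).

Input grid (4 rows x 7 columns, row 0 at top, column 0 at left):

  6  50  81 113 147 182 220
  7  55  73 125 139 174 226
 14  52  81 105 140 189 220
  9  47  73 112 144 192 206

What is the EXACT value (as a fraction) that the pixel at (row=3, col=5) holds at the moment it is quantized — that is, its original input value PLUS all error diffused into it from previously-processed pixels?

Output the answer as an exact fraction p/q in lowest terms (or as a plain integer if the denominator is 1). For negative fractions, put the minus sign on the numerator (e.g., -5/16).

(0,0): OLD=6 → NEW=0, ERR=6
(0,1): OLD=421/8 → NEW=0, ERR=421/8
(0,2): OLD=13315/128 → NEW=0, ERR=13315/128
(0,3): OLD=324629/2048 → NEW=255, ERR=-197611/2048
(0,4): OLD=3433619/32768 → NEW=0, ERR=3433619/32768
(0,5): OLD=119455749/524288 → NEW=255, ERR=-14237691/524288
(0,6): OLD=1745829923/8388608 → NEW=255, ERR=-393265117/8388608
(1,0): OLD=2399/128 → NEW=0, ERR=2399/128
(1,1): OLD=101913/1024 → NEW=0, ERR=101913/1024
(1,2): OLD=4398989/32768 → NEW=255, ERR=-3956851/32768
(1,3): OLD=8934665/131072 → NEW=0, ERR=8934665/131072
(1,4): OLD=1597575163/8388608 → NEW=255, ERR=-541519877/8388608
(1,5): OLD=9061720683/67108864 → NEW=255, ERR=-8051039637/67108864
(1,6): OLD=168755345637/1073741824 → NEW=255, ERR=-105048819483/1073741824
(2,0): OLD=631075/16384 → NEW=0, ERR=631075/16384
(2,1): OLD=41147697/524288 → NEW=0, ERR=41147697/524288
(2,2): OLD=810358483/8388608 → NEW=0, ERR=810358483/8388608
(2,3): OLD=9993475067/67108864 → NEW=255, ERR=-7119285253/67108864
(2,4): OLD=29624746539/536870912 → NEW=0, ERR=29624746539/536870912
(2,5): OLD=2633197553657/17179869184 → NEW=255, ERR=-1747669088263/17179869184
(2,6): OLD=37774484204127/274877906944 → NEW=255, ERR=-32319382066593/274877906944
(3,0): OLD=299912563/8388608 → NEW=0, ERR=299912563/8388608
(3,1): OLD=7226811383/67108864 → NEW=0, ERR=7226811383/67108864
(3,2): OLD=72647110805/536870912 → NEW=255, ERR=-64254971755/536870912
(3,3): OLD=92063411107/2147483648 → NEW=0, ERR=92063411107/2147483648
(3,4): OLD=42412384778611/274877906944 → NEW=255, ERR=-27681481492109/274877906944
(3,5): OLD=214525378327177/2199023255552 → NEW=0, ERR=214525378327177/2199023255552
Target (3,5): original=192, with diffused error = 214525378327177/2199023255552

Answer: 214525378327177/2199023255552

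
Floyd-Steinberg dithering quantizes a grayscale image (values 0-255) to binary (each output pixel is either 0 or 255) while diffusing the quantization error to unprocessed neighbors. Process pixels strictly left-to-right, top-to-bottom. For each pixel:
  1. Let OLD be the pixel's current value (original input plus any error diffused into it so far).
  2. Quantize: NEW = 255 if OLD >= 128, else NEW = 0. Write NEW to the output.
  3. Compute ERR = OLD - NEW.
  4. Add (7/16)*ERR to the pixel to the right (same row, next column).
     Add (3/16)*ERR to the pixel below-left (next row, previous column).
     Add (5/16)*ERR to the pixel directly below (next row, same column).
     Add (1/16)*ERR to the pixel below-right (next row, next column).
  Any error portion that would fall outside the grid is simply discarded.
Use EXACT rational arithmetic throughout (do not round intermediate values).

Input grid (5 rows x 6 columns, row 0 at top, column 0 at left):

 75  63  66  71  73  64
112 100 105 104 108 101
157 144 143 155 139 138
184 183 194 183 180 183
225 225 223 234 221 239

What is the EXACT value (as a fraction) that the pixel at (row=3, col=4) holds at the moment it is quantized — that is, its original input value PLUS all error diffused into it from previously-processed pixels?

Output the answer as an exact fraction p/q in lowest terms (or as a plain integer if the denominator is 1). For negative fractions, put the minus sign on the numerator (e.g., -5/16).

(0,0): OLD=75 → NEW=0, ERR=75
(0,1): OLD=1533/16 → NEW=0, ERR=1533/16
(0,2): OLD=27627/256 → NEW=0, ERR=27627/256
(0,3): OLD=484205/4096 → NEW=0, ERR=484205/4096
(0,4): OLD=8173563/65536 → NEW=0, ERR=8173563/65536
(0,5): OLD=124323805/1048576 → NEW=0, ERR=124323805/1048576
(1,0): OLD=39271/256 → NEW=255, ERR=-26009/256
(1,1): OLD=226129/2048 → NEW=0, ERR=226129/2048
(1,2): OLD=14102309/65536 → NEW=255, ERR=-2609371/65536
(1,3): OLD=40278977/262144 → NEW=255, ERR=-26567743/262144
(1,4): OLD=2218855459/16777216 → NEW=255, ERR=-2059334621/16777216
(1,5): OLD=24734975237/268435456 → NEW=0, ERR=24734975237/268435456
(2,0): OLD=4782603/32768 → NEW=255, ERR=-3573237/32768
(2,1): OLD=122663849/1048576 → NEW=0, ERR=122663849/1048576
(2,2): OLD=2846004283/16777216 → NEW=255, ERR=-1432185797/16777216
(2,3): OLD=8117257251/134217728 → NEW=0, ERR=8117257251/134217728
(2,4): OLD=592894842857/4294967296 → NEW=255, ERR=-502321817623/4294967296
(2,5): OLD=7418643422191/68719476736 → NEW=0, ERR=7418643422191/68719476736
(3,0): OLD=2883281371/16777216 → NEW=255, ERR=-1394908709/16777216
(3,1): OLD=21523190335/134217728 → NEW=255, ERR=-12702330305/134217728
(3,2): OLD=155230414061/1073741824 → NEW=255, ERR=-118573751059/1073741824
(3,3): OLD=8680755356295/68719476736 → NEW=0, ERR=8680755356295/68719476736
(3,4): OLD=122451800531495/549755813888 → NEW=255, ERR=-17735932009945/549755813888
Target (3,4): original=180, with diffused error = 122451800531495/549755813888

Answer: 122451800531495/549755813888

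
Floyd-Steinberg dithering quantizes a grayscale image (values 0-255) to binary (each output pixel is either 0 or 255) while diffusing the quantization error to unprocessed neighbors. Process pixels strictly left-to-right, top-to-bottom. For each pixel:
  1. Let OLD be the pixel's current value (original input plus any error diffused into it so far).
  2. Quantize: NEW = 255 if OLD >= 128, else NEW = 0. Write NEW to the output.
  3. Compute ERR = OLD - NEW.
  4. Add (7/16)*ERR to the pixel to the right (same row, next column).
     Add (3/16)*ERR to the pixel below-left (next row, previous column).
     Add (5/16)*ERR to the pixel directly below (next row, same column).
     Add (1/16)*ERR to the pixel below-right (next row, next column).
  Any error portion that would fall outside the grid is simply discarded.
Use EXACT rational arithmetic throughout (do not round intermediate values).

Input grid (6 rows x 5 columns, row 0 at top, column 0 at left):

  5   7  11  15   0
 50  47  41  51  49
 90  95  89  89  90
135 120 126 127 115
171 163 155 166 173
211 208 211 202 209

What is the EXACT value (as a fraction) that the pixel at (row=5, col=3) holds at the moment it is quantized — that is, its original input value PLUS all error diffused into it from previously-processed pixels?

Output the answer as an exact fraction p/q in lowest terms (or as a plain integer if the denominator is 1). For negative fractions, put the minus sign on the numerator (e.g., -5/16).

Answer: 162132943310723909/1125899906842624

Derivation:
(0,0): OLD=5 → NEW=0, ERR=5
(0,1): OLD=147/16 → NEW=0, ERR=147/16
(0,2): OLD=3845/256 → NEW=0, ERR=3845/256
(0,3): OLD=88355/4096 → NEW=0, ERR=88355/4096
(0,4): OLD=618485/65536 → NEW=0, ERR=618485/65536
(1,0): OLD=13641/256 → NEW=0, ERR=13641/256
(1,1): OLD=156287/2048 → NEW=0, ERR=156287/2048
(1,2): OLD=5485291/65536 → NEW=0, ERR=5485291/65536
(1,3): OLD=25445647/262144 → NEW=0, ERR=25445647/262144
(1,4): OLD=401664845/4194304 → NEW=0, ERR=401664845/4194304
(2,0): OLD=3963621/32768 → NEW=0, ERR=3963621/32768
(2,1): OLD=200059303/1048576 → NEW=255, ERR=-67327577/1048576
(2,2): OLD=1846069173/16777216 → NEW=0, ERR=1846069173/16777216
(2,3): OLD=51180059471/268435456 → NEW=255, ERR=-17270981809/268435456
(2,4): OLD=420239276905/4294967296 → NEW=0, ERR=420239276905/4294967296
(3,0): OLD=2697120789/16777216 → NEW=255, ERR=-1581069291/16777216
(3,1): OLD=11663072497/134217728 → NEW=0, ERR=11663072497/134217728
(3,2): OLD=783085622955/4294967296 → NEW=255, ERR=-312131037525/4294967296
(3,3): OLD=861761159635/8589934592 → NEW=0, ERR=861761159635/8589934592
(3,4): OLD=25487529117887/137438953472 → NEW=255, ERR=-9559404017473/137438953472
(4,0): OLD=338966149659/2147483648 → NEW=255, ERR=-208642180581/2147483648
(4,1): OLD=8805228928283/68719476736 → NEW=255, ERR=-8718237639397/68719476736
(4,2): OLD=111079916777205/1099511627776 → NEW=0, ERR=111079916777205/1099511627776
(4,3): OLD=3940058200954139/17592186044416 → NEW=255, ERR=-545949240371941/17592186044416
(4,4): OLD=40520394572089661/281474976710656 → NEW=255, ERR=-31255724489127619/281474976710656
(5,0): OLD=172459491649585/1099511627776 → NEW=255, ERR=-107915973433295/1099511627776
(5,1): OLD=1216359412963923/8796093022208 → NEW=255, ERR=-1026644307699117/8796093022208
(5,2): OLD=50034876563535723/281474976710656 → NEW=255, ERR=-21741242497681557/281474976710656
(5,3): OLD=162132943310723909/1125899906842624 → NEW=255, ERR=-124971532934145211/1125899906842624
Target (5,3): original=202, with diffused error = 162132943310723909/1125899906842624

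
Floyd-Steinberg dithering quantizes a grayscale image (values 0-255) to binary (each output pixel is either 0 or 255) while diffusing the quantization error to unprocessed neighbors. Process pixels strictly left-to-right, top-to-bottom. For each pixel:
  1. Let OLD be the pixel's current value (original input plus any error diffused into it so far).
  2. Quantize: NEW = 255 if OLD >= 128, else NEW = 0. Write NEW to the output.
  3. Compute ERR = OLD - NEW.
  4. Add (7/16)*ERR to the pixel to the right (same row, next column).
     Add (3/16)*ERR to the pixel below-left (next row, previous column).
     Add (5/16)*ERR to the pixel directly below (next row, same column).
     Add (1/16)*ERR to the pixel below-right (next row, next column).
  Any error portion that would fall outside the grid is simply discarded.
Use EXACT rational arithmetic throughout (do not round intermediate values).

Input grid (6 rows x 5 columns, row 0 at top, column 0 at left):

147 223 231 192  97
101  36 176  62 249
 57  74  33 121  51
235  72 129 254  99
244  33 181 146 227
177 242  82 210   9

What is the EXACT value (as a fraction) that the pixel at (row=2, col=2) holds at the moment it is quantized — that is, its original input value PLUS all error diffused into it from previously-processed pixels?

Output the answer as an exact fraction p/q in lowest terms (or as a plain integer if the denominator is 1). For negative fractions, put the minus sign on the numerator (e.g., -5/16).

(0,0): OLD=147 → NEW=255, ERR=-108
(0,1): OLD=703/4 → NEW=255, ERR=-317/4
(0,2): OLD=12565/64 → NEW=255, ERR=-3755/64
(0,3): OLD=170323/1024 → NEW=255, ERR=-90797/1024
(0,4): OLD=953669/16384 → NEW=0, ERR=953669/16384
(1,0): OLD=3353/64 → NEW=0, ERR=3353/64
(1,1): OLD=8399/512 → NEW=0, ERR=8399/512
(1,2): OLD=2347227/16384 → NEW=255, ERR=-1830693/16384
(1,3): OLD=-481489/65536 → NEW=0, ERR=-481489/65536
(1,4): OLD=270987373/1048576 → NEW=255, ERR=3600493/1048576
(2,0): OLD=626261/8192 → NEW=0, ERR=626261/8192
(2,1): OLD=24876439/262144 → NEW=0, ERR=24876439/262144
(2,2): OLD=164614085/4194304 → NEW=0, ERR=164614085/4194304
Target (2,2): original=33, with diffused error = 164614085/4194304

Answer: 164614085/4194304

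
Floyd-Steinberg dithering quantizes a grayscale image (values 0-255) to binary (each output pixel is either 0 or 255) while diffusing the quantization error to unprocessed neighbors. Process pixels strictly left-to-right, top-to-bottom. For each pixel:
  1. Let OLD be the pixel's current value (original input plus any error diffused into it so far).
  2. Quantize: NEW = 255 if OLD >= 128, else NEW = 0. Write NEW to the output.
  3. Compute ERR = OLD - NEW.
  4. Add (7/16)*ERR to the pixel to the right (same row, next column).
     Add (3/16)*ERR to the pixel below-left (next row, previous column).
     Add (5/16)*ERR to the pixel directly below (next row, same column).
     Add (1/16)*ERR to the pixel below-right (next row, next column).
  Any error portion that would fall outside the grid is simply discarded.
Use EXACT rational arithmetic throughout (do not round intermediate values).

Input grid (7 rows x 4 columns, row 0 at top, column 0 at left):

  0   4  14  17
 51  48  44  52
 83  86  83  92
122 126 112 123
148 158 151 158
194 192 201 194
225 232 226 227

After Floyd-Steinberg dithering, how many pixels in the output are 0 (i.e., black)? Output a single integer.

Answer: 14

Derivation:
(0,0): OLD=0 → NEW=0, ERR=0
(0,1): OLD=4 → NEW=0, ERR=4
(0,2): OLD=63/4 → NEW=0, ERR=63/4
(0,3): OLD=1529/64 → NEW=0, ERR=1529/64
(1,0): OLD=207/4 → NEW=0, ERR=207/4
(1,1): OLD=2395/32 → NEW=0, ERR=2395/32
(1,2): OLD=88469/1024 → NEW=0, ERR=88469/1024
(1,3): OLD=1609699/16384 → NEW=0, ERR=1609699/16384
(2,0): OLD=57961/512 → NEW=0, ERR=57961/512
(2,1): OLD=2922077/16384 → NEW=255, ERR=-1255843/16384
(2,2): OLD=6524977/65536 → NEW=0, ERR=6524977/65536
(2,3): OLD=179999827/1048576 → NEW=255, ERR=-87387053/1048576
(3,0): OLD=37487799/262144 → NEW=255, ERR=-29358921/262144
(3,1): OLD=330478173/4194304 → NEW=0, ERR=330478173/4194304
(3,2): OLD=10547392175/67108864 → NEW=255, ERR=-6565368145/67108864
(3,3): OLD=64830386825/1073741824 → NEW=0, ERR=64830386825/1073741824
(4,0): OLD=8574832711/67108864 → NEW=0, ERR=8574832711/67108864
(4,1): OLD=114450651399/536870912 → NEW=255, ERR=-22451431161/536870912
(4,2): OLD=2033704331693/17179869184 → NEW=0, ERR=2033704331693/17179869184
(4,3): OLD=61172336319883/274877906944 → NEW=255, ERR=-8921529950837/274877906944
(5,0): OLD=1942086325805/8589934592 → NEW=255, ERR=-248346995155/8589934592
(5,1): OLD=54003741384413/274877906944 → NEW=255, ERR=-16090124886307/274877906944
(5,2): OLD=223953274614063/1099511627776 → NEW=255, ERR=-56422190468817/1099511627776
(5,3): OLD=2969655237546597/17592186044416 → NEW=255, ERR=-1516352203779483/17592186044416
(6,0): OLD=901554571114679/4398046511104 → NEW=255, ERR=-219947289216841/4398046511104
(6,1): OLD=12694487686650437/70368744177664 → NEW=255, ERR=-5249542078653883/70368744177664
(6,2): OLD=177336185029586015/1125899906842624 → NEW=255, ERR=-109768291215283105/1125899906842624
(6,3): OLD=2777881394895925465/18014398509481984 → NEW=255, ERR=-1815790225021980455/18014398509481984
Output grid:
  Row 0: ....  (4 black, running=4)
  Row 1: ....  (4 black, running=8)
  Row 2: .#.#  (2 black, running=10)
  Row 3: #.#.  (2 black, running=12)
  Row 4: .#.#  (2 black, running=14)
  Row 5: ####  (0 black, running=14)
  Row 6: ####  (0 black, running=14)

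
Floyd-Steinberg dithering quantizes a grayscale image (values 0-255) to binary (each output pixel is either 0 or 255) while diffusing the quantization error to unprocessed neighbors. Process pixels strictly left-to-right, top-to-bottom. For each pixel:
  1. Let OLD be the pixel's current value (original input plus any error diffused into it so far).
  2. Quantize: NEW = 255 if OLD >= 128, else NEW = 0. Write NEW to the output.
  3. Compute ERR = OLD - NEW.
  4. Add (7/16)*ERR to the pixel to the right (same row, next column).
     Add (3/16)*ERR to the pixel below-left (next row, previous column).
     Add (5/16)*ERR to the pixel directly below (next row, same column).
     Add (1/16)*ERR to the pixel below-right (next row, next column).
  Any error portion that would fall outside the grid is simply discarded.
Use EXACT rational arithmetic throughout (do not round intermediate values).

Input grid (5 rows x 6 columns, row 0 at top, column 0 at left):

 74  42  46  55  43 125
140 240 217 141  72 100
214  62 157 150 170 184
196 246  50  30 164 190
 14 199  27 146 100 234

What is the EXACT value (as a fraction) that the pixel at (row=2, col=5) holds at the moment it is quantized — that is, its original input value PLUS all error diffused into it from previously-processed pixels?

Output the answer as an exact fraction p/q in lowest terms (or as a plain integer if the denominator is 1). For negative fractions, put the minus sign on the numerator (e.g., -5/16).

Answer: 7400129466113/34359738368

Derivation:
(0,0): OLD=74 → NEW=0, ERR=74
(0,1): OLD=595/8 → NEW=0, ERR=595/8
(0,2): OLD=10053/128 → NEW=0, ERR=10053/128
(0,3): OLD=183011/2048 → NEW=0, ERR=183011/2048
(0,4): OLD=2690101/32768 → NEW=0, ERR=2690101/32768
(0,5): OLD=84366707/524288 → NEW=255, ERR=-49326733/524288
(1,0): OLD=22665/128 → NEW=255, ERR=-9975/128
(1,1): OLD=254463/1024 → NEW=255, ERR=-6657/1024
(1,2): OLD=8523051/32768 → NEW=255, ERR=167211/32768
(1,3): OLD=25094959/131072 → NEW=255, ERR=-8328401/131072
(1,4): OLD=484863245/8388608 → NEW=0, ERR=484863245/8388608
(1,5): OLD=13558342731/134217728 → NEW=0, ERR=13558342731/134217728
(2,0): OLD=3087205/16384 → NEW=255, ERR=-1090715/16384
(2,1): OLD=14118759/524288 → NEW=0, ERR=14118759/524288
(2,2): OLD=1325870453/8388608 → NEW=255, ERR=-813224587/8388608
(2,3): OLD=6636197261/67108864 → NEW=0, ERR=6636197261/67108864
(2,4): OLD=528914786983/2147483648 → NEW=255, ERR=-18693543257/2147483648
(2,5): OLD=7400129466113/34359738368 → NEW=255, ERR=-1361603817727/34359738368
Target (2,5): original=184, with diffused error = 7400129466113/34359738368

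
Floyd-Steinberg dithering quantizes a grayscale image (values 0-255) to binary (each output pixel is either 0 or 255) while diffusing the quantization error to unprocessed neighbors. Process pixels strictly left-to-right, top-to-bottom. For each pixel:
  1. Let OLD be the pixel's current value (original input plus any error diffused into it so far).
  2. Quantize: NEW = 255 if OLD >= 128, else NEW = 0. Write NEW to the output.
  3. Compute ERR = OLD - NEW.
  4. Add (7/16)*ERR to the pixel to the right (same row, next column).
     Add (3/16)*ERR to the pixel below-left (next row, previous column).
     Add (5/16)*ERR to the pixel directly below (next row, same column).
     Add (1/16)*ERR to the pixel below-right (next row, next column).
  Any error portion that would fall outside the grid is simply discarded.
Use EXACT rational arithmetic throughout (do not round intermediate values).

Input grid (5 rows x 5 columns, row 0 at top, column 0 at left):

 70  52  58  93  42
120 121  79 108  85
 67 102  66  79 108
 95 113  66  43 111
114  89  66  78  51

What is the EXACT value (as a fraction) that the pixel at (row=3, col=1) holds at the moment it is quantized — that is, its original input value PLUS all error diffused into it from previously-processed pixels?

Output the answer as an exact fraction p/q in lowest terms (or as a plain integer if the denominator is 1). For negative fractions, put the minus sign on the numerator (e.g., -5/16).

Answer: 8101322759/67108864

Derivation:
(0,0): OLD=70 → NEW=0, ERR=70
(0,1): OLD=661/8 → NEW=0, ERR=661/8
(0,2): OLD=12051/128 → NEW=0, ERR=12051/128
(0,3): OLD=274821/2048 → NEW=255, ERR=-247419/2048
(0,4): OLD=-355677/32768 → NEW=0, ERR=-355677/32768
(1,0): OLD=20143/128 → NEW=255, ERR=-12497/128
(1,1): OLD=129161/1024 → NEW=0, ERR=129161/1024
(1,2): OLD=4787965/32768 → NEW=255, ERR=-3567875/32768
(1,3): OLD=3468121/131072 → NEW=0, ERR=3468121/131072
(1,4): OLD=179586411/2097152 → NEW=0, ERR=179586411/2097152
(2,0): OLD=985331/16384 → NEW=0, ERR=985331/16384
(2,1): OLD=74034913/524288 → NEW=255, ERR=-59658527/524288
(2,2): OLD=-41643677/8388608 → NEW=0, ERR=-41643677/8388608
(2,3): OLD=12663154425/134217728 → NEW=0, ERR=12663154425/134217728
(2,4): OLD=381589322383/2147483648 → NEW=255, ERR=-166019007857/2147483648
(3,0): OLD=775595139/8388608 → NEW=0, ERR=775595139/8388608
(3,1): OLD=8101322759/67108864 → NEW=0, ERR=8101322759/67108864
Target (3,1): original=113, with diffused error = 8101322759/67108864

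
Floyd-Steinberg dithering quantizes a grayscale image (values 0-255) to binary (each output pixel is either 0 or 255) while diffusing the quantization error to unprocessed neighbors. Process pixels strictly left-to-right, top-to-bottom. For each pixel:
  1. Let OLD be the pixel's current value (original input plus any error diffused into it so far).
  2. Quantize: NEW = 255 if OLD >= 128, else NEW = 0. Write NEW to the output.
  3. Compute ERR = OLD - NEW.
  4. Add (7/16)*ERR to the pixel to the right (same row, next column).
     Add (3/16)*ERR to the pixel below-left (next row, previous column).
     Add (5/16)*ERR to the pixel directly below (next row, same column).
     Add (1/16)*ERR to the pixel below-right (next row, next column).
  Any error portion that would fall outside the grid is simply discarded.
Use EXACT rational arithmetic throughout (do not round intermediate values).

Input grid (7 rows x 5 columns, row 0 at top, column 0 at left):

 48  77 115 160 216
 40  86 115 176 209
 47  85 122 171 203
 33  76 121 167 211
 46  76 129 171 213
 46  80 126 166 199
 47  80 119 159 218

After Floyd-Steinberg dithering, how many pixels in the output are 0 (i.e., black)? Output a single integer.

Answer: 18

Derivation:
(0,0): OLD=48 → NEW=0, ERR=48
(0,1): OLD=98 → NEW=0, ERR=98
(0,2): OLD=1263/8 → NEW=255, ERR=-777/8
(0,3): OLD=15041/128 → NEW=0, ERR=15041/128
(0,4): OLD=547655/2048 → NEW=255, ERR=25415/2048
(1,0): OLD=587/8 → NEW=0, ERR=587/8
(1,1): OLD=8545/64 → NEW=255, ERR=-7775/64
(1,2): OLD=122177/2048 → NEW=0, ERR=122177/2048
(1,3): OLD=1925755/8192 → NEW=255, ERR=-163205/8192
(1,4): OLD=27722537/131072 → NEW=255, ERR=-5700823/131072
(2,0): OLD=48283/1024 → NEW=0, ERR=48283/1024
(2,1): OLD=2734045/32768 → NEW=0, ERR=2734045/32768
(2,2): OLD=86936351/524288 → NEW=255, ERR=-46757089/524288
(2,3): OLD=1017794181/8388608 → NEW=0, ERR=1017794181/8388608
(2,4): OLD=32379372771/134217728 → NEW=255, ERR=-1846147869/134217728
(3,0): OLD=33228919/524288 → NEW=0, ERR=33228919/524288
(3,1): OLD=486654935/4194304 → NEW=0, ERR=486654935/4194304
(3,2): OLD=23066245121/134217728 → NEW=255, ERR=-11159275519/134217728
(3,3): OLD=5381720573/33554432 → NEW=255, ERR=-3174659587/33554432
(3,4): OLD=371282548843/2147483648 → NEW=255, ERR=-176325781397/2147483648
(4,0): OLD=5876129309/67108864 → NEW=0, ERR=5876129309/67108864
(4,1): OLD=298368133881/2147483648 → NEW=255, ERR=-249240196359/2147483648
(4,2): OLD=1434615519455/34359738368 → NEW=0, ERR=1434615519455/34359738368
(4,3): OLD=76475883685673/549755813888 → NEW=255, ERR=-63711848855767/549755813888
(4,4): OLD=1149874248878367/8796093022208 → NEW=255, ERR=-1093129471784673/8796093022208
(5,0): OLD=1773008065291/34359738368 → NEW=0, ERR=1773008065291/34359738368
(5,1): OLD=21882365311965/274877906944 → NEW=0, ERR=21882365311965/274877906944
(5,2): OLD=1274489039886913/8796093022208 → NEW=255, ERR=-968514680776127/8796093022208
(5,3): OLD=2143436387679165/35184372088832 → NEW=0, ERR=2143436387679165/35184372088832
(5,4): OLD=101090947682132695/562949953421312 → NEW=255, ERR=-42461290440301865/562949953421312
(6,0): OLD=343275604569423/4398046511104 → NEW=0, ERR=343275604569423/4398046511104
(6,1): OLD=17114382004698677/140737488355328 → NEW=0, ERR=17114382004698677/140737488355328
(6,2): OLD=347208685091221151/2251799813685248 → NEW=255, ERR=-227000267398517089/2251799813685248
(6,3): OLD=4068001254720673197/36028797018963968 → NEW=0, ERR=4068001254720673197/36028797018963968
(6,4): OLD=142751718705277900923/576460752303423488 → NEW=255, ERR=-4245773132095088517/576460752303423488
Output grid:
  Row 0: ..#.#  (3 black, running=3)
  Row 1: .#.##  (2 black, running=5)
  Row 2: ..#.#  (3 black, running=8)
  Row 3: ..###  (2 black, running=10)
  Row 4: .#.##  (2 black, running=12)
  Row 5: ..#.#  (3 black, running=15)
  Row 6: ..#.#  (3 black, running=18)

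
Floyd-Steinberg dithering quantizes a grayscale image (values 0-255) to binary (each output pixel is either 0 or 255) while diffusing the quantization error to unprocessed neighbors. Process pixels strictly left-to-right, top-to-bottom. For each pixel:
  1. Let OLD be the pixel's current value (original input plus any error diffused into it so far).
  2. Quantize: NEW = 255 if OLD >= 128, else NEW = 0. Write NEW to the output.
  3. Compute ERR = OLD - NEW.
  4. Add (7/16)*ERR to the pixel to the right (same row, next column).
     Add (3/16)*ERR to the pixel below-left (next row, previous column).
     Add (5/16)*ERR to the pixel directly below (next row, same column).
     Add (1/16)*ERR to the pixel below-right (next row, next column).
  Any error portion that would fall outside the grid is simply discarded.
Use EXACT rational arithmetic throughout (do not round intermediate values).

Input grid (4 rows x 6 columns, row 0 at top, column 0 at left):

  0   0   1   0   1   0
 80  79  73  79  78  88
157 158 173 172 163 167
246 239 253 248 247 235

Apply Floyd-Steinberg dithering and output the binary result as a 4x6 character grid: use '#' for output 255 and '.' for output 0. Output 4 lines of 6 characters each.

(0,0): OLD=0 → NEW=0, ERR=0
(0,1): OLD=0 → NEW=0, ERR=0
(0,2): OLD=1 → NEW=0, ERR=1
(0,3): OLD=7/16 → NEW=0, ERR=7/16
(0,4): OLD=305/256 → NEW=0, ERR=305/256
(0,5): OLD=2135/4096 → NEW=0, ERR=2135/4096
(1,0): OLD=80 → NEW=0, ERR=80
(1,1): OLD=1827/16 → NEW=0, ERR=1827/16
(1,2): OLD=15789/128 → NEW=0, ERR=15789/128
(1,3): OLD=546361/4096 → NEW=255, ERR=-498119/4096
(1,4): OLD=414393/16384 → NEW=0, ERR=414393/16384
(1,5): OLD=26031643/262144 → NEW=0, ERR=26031643/262144
(2,0): OLD=52073/256 → NEW=255, ERR=-13207/256
(2,1): OLD=816093/4096 → NEW=255, ERR=-228387/4096
(2,2): OLD=5619307/32768 → NEW=255, ERR=-2736533/32768
(2,3): OLD=57625387/524288 → NEW=0, ERR=57625387/524288
(2,4): OLD=1929454319/8388608 → NEW=255, ERR=-209640721/8388608
(2,5): OLD=25324107625/134217728 → NEW=255, ERR=-8901413015/134217728
(3,0): OLD=14380135/65536 → NEW=255, ERR=-2331545/65536
(3,1): OLD=196217699/1048576 → NEW=255, ERR=-71169181/1048576
(3,2): OLD=3595891351/16777216 → NEW=255, ERR=-682298729/16777216
(3,3): OLD=68357014683/268435456 → NEW=255, ERR=-94026597/268435456
(3,4): OLD=1002751940627/4294967296 → NEW=255, ERR=-92464719853/4294967296
(3,5): OLD=13970261862437/68719476736 → NEW=255, ERR=-3553204705243/68719476736
Row 0: ......
Row 1: ...#..
Row 2: ###.##
Row 3: ######

Answer: ......
...#..
###.##
######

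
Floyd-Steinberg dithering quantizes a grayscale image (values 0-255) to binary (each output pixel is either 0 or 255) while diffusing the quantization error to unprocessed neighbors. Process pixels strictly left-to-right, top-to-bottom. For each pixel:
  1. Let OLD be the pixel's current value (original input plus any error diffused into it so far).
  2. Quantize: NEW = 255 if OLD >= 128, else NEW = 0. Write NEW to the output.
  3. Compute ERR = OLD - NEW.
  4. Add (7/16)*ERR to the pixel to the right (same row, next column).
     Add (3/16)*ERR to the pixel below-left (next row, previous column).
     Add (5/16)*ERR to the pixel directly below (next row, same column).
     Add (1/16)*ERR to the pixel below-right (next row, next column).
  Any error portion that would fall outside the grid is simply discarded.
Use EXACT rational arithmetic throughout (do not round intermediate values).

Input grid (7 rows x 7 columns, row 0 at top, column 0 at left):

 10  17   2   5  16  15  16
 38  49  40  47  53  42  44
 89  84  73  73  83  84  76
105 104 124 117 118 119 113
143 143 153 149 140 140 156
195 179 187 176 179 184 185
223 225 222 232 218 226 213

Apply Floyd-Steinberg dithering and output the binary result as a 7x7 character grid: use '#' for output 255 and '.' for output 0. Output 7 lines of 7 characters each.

(0,0): OLD=10 → NEW=0, ERR=10
(0,1): OLD=171/8 → NEW=0, ERR=171/8
(0,2): OLD=1453/128 → NEW=0, ERR=1453/128
(0,3): OLD=20411/2048 → NEW=0, ERR=20411/2048
(0,4): OLD=667165/32768 → NEW=0, ERR=667165/32768
(0,5): OLD=12534475/524288 → NEW=0, ERR=12534475/524288
(0,6): OLD=221959053/8388608 → NEW=0, ERR=221959053/8388608
(1,0): OLD=5777/128 → NEW=0, ERR=5777/128
(1,1): OLD=80055/1024 → NEW=0, ERR=80055/1024
(1,2): OLD=2652739/32768 → NEW=0, ERR=2652739/32768
(1,3): OLD=11804263/131072 → NEW=0, ERR=11804263/131072
(1,4): OLD=871317429/8388608 → NEW=0, ERR=871317429/8388608
(1,5): OLD=6787897989/67108864 → NEW=0, ERR=6787897989/67108864
(1,6): OLD=105242701099/1073741824 → NEW=0, ERR=105242701099/1073741824
(2,0): OLD=1929421/16384 → NEW=0, ERR=1929421/16384
(2,1): OLD=93298015/524288 → NEW=255, ERR=-40395425/524288
(2,2): OLD=724458845/8388608 → NEW=0, ERR=724458845/8388608
(2,3): OLD=10969761845/67108864 → NEW=255, ERR=-6142998475/67108864
(2,4): OLD=53689877925/536870912 → NEW=0, ERR=53689877925/536870912
(2,5): OLD=3165055875735/17179869184 → NEW=255, ERR=-1215810766185/17179869184
(2,6): OLD=22537163537553/274877906944 → NEW=0, ERR=22537163537553/274877906944
(3,0): OLD=1068324925/8388608 → NEW=0, ERR=1068324925/8388608
(3,1): OLD=10683262137/67108864 → NEW=255, ERR=-6429498183/67108864
(3,2): OLD=46758121435/536870912 → NEW=0, ERR=46758121435/536870912
(3,3): OLD=323511064541/2147483648 → NEW=255, ERR=-224097265699/2147483648
(3,4): OLD=23256486700093/274877906944 → NEW=0, ERR=23256486700093/274877906944
(3,5): OLD=341999394268743/2199023255552 → NEW=255, ERR=-218751535897017/2199023255552
(3,6): OLD=3190436058189337/35184372088832 → NEW=0, ERR=3190436058189337/35184372088832
(4,0): OLD=176989583283/1073741824 → NEW=255, ERR=-96814581837/1073741824
(4,1): OLD=1681953684823/17179869184 → NEW=0, ERR=1681953684823/17179869184
(4,2): OLD=54287009074169/274877906944 → NEW=255, ERR=-15806857196551/274877906944
(4,3): OLD=247474149003139/2199023255552 → NEW=0, ERR=247474149003139/2199023255552
(4,4): OLD=3351330197847673/17592186044416 → NEW=255, ERR=-1134677243478407/17592186044416
(4,5): OLD=57975527670704537/562949953421312 → NEW=0, ERR=57975527670704537/562949953421312
(4,6): OLD=2010186268900037119/9007199254740992 → NEW=255, ERR=-286649541058915841/9007199254740992
(5,0): OLD=50901886361589/274877906944 → NEW=255, ERR=-19191979909131/274877906944
(5,1): OLD=357628828184807/2199023255552 → NEW=255, ERR=-203122101980953/2199023255552
(5,2): OLD=2741530548774817/17592186044416 → NEW=255, ERR=-1744476892551263/17592186044416
(5,3): OLD=21405776511163845/140737488355328 → NEW=255, ERR=-14482283019444795/140737488355328
(5,4): OLD=1262516348254555383/9007199254740992 → NEW=255, ERR=-1034319461704397577/9007199254740992
(5,5): OLD=11237048607922684231/72057594037927936 → NEW=255, ERR=-7137637871748939449/72057594037927936
(5,6): OLD=159281899149517661513/1152921504606846976 → NEW=255, ERR=-134713084525228317367/1152921504606846976
(6,0): OLD=6469069473501437/35184372088832 → NEW=255, ERR=-2502945409150723/35184372088832
(6,1): OLD=79969918713587553/562949953421312 → NEW=255, ERR=-63582319408847007/562949953421312
(6,2): OLD=1049619041541907587/9007199254740992 → NEW=0, ERR=1049619041541907587/9007199254740992
(6,3): OLD=16075797902035070813/72057594037927936 → NEW=255, ERR=-2298888577636552867/72057594037927936
(6,4): OLD=20630505871432289279/144115188075855872 → NEW=255, ERR=-16118867087910958081/144115188075855872
(6,5): OLD=2158764429321582014803/18446744073709551616 → NEW=0, ERR=2158764429321582014803/18446744073709551616
(6,6): OLD=65373572751267232122645/295147905179352825856 → NEW=255, ERR=-9889143069467738470635/295147905179352825856
Row 0: .......
Row 1: .......
Row 2: .#.#.#.
Row 3: .#.#.#.
Row 4: #.#.#.#
Row 5: #######
Row 6: ##.##.#

Answer: .......
.......
.#.#.#.
.#.#.#.
#.#.#.#
#######
##.##.#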